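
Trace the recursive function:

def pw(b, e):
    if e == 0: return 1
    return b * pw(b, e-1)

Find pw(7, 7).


pw(7, 7)
= 7 * pw(7, 6)
= 7 * 7 * pw(7, 5)
= 7 * 7 * 7 * pw(7, 4)
= 7 * 7 * 7 * 7 * pw(7, 3)
= 7 * 7 * 7 * 7 * 7 * pw(7, 2)
= 7 * 7 * 7 * 7 * 7 * 7 * pw(7, 1)
= 7 * 7 * 7 * 7 * 7 * 7 * 7 * pw(7, 0)
= 7 * 7 * 7 * 7 * 7 * 7 * 7 * 1
= 823543

823543


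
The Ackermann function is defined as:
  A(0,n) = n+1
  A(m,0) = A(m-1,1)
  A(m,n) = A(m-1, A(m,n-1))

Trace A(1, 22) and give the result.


A(1, 22) = A(0, A(1, 21))
  A(1, 21) = A(0, A(1, 20))
    A(1, 20) = A(0, A(1, 19))
      A(1, 19) = A(0, A(1, 18))
        A(1, 18) = A(0, A(1, 17))
          A(1, 17) = A(0, A(1, 16))
          A(1, 16) = A(0, A(1, 15))
          A(1, 15) = A(0, A(1, 14))
          A(1, 14) = A(0, A(1, 13))
          A(1, 13) = A(0, A(1, 12))
          A(1, 12) = A(0, A(1, 11))
          A(1, 11) = A(0, A(1, 10))
          A(1, 10) = A(0, A(1, 9))
          A(1, 9) = A(0, A(1, 8))
          A(1, 8) = A(0, A(1, 7))
          A(1, 7) = A(0, A(1, 6))
          A(1, 6) = A(0, A(1, 5))
          A(1, 5) = A(0, A(1, 4))
          A(1, 4) = A(0, A(1, 3))
          A(1, 3) = A(0, A(1, 2))
          A(1, 2) = A(0, A(1, 1))
          A(1, 1) = A(0, A(1, 0))
          A(1, 0) = A(0, 1)
          A(0, 1) = 2
            = A(0, 2)
... (trace truncated)
Result: A(1, 22) = 24

24


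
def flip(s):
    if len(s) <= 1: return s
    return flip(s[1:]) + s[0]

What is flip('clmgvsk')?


flip('clmgvsk') = flip('lmgvsk') + 'c'
flip('lmgvsk') = flip('mgvsk') + 'l'
flip('mgvsk') = flip('gvsk') + 'm'
flip('gvsk') = flip('vsk') + 'g'
flip('vsk') = flip('sk') + 'v'
flip('sk') = flip('k') + 's'
flip('k') = 'k'  (base case)
Concatenating: 'k' + 's' + 'v' + 'g' + 'm' + 'l' + 'c' = 'ksvgmlc'

ksvgmlc


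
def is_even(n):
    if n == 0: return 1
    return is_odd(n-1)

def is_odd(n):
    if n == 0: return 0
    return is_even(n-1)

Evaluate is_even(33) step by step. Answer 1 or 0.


is_even(33) = is_odd(32)
is_odd(32) = is_even(31)
is_even(31) = is_odd(30)
is_odd(30) = is_even(29)
is_even(29) = is_odd(28)
is_odd(28) = is_even(27)
is_even(27) = is_odd(26)
is_odd(26) = is_even(25)
is_even(25) = is_odd(24)
is_odd(24) = is_even(23)
is_even(23) = is_odd(22)
is_odd(22) = is_even(21)
is_even(21) = is_odd(20)
is_odd(20) = is_even(19)
is_even(19) = is_odd(18)
is_odd(18) = is_even(17)
is_even(17) = is_odd(16)
is_odd(16) = is_even(15)
is_even(15) = is_odd(14)
is_odd(14) = is_even(13)
is_even(13) = is_odd(12)
is_odd(12) = is_even(11)
is_even(11) = is_odd(10)
is_odd(10) = is_even(9)
is_even(9) = is_odd(8)
is_odd(8) = is_even(7)
is_even(7) = is_odd(6)
is_odd(6) = is_even(5)
is_even(5) = is_odd(4)
is_odd(4) = is_even(3)
is_even(3) = is_odd(2)
is_odd(2) = is_even(1)
is_even(1) = is_odd(0)
is_odd(0) = 0  (base case)
Result: 0

0


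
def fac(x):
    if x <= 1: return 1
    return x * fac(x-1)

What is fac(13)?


fac(13)
= 13 * fac(12)
= 13 * 12 * fac(11)
= 13 * 12 * 11 * fac(10)
= 13 * 12 * 11 * 10 * fac(9)
= 13 * 12 * 11 * 10 * 9 * fac(8)
= 13 * 12 * 11 * 10 * 9 * 8 * fac(7)
= 13 * 12 * 11 * 10 * 9 * 8 * 7 * fac(6)
= 13 * 12 * 11 * 10 * 9 * 8 * 7 * 6 * fac(5)
= 13 * 12 * 11 * 10 * 9 * 8 * 7 * 6 * 5 * fac(4)
= 13 * 12 * 11 * 10 * 9 * 8 * 7 * 6 * 5 * 4 * fac(3)
= 13 * 12 * 11 * 10 * 9 * 8 * 7 * 6 * 5 * 4 * 3 * fac(2)
= 13 * 12 * 11 * 10 * 9 * 8 * 7 * 6 * 5 * 4 * 3 * 2 * fac(1)
= 13 * 12 * 11 * 10 * 9 * 8 * 7 * 6 * 5 * 4 * 3 * 2 * 1
= 6227020800

6227020800


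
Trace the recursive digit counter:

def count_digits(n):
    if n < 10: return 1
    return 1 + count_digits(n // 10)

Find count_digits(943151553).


count_digits(943151553) = 1 + count_digits(94315155)
count_digits(94315155) = 1 + count_digits(9431515)
count_digits(9431515) = 1 + count_digits(943151)
count_digits(943151) = 1 + count_digits(94315)
count_digits(94315) = 1 + count_digits(9431)
count_digits(9431) = 1 + count_digits(943)
count_digits(943) = 1 + count_digits(94)
count_digits(94) = 1 + count_digits(9)
count_digits(9) = 1  (base case: 9 < 10)
Unwinding: 1 + 1 + 1 + 1 + 1 + 1 + 1 + 1 + 1 = 9

9


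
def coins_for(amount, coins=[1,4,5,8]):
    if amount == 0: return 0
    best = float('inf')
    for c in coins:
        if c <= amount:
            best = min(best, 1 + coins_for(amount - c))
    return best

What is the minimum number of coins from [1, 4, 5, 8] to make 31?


Building up with DP:
coins_for(0) = 0
coins_for(1) = min(1+coins_for(0)=1+0=1) = 1
coins_for(2) = min(1+coins_for(1)=1+1=2) = 2
coins_for(3) = min(1+coins_for(2)=1+2=3) = 3
coins_for(4) = min(1+coins_for(3)=1+3=4, 1+coins_for(0)=1+0=1) = 1
coins_for(5) = min(1+coins_for(4)=1+1=2, 1+coins_for(1)=1+1=2, 1+coins_for(0)=1+0=1) = 1
coins_for(6) = min(1+coins_for(5)=1+1=2, 1+coins_for(2)=1+2=3, 1+coins_for(1)=1+1=2) = 2
coins_for(7) = min(1+coins_for(6)=1+2=3, 1+coins_for(3)=1+3=4, 1+coins_for(2)=1+2=3) = 3
coins_for(8) = min(1+coins_for(7)=1+3=4, 1+coins_for(4)=1+1=2, 1+coins_for(3)=1+3=4, 1+coins_for(0)=1+0=1) = 1
coins_for(9) = min(1+coins_for(8)=1+1=2, 1+coins_for(5)=1+1=2, 1+coins_for(4)=1+1=2, 1+coins_for(1)=1+1=2) = 2
coins_for(10) = min(1+coins_for(9)=1+2=3, 1+coins_for(6)=1+2=3, 1+coins_for(5)=1+1=2, 1+coins_for(2)=1+2=3) = 2
coins_for(11) = min(1+coins_for(10)=1+2=3, 1+coins_for(7)=1+3=4, 1+coins_for(6)=1+2=3, 1+coins_for(3)=1+3=4) = 3
coins_for(12) = min(1+coins_for(11)=1+3=4, 1+coins_for(8)=1+1=2, 1+coins_for(7)=1+3=4, 1+coins_for(4)=1+1=2) = 2
coins_for(13) = min(1+coins_for(12)=1+2=3, 1+coins_for(9)=1+2=3, 1+coins_for(8)=1+1=2, 1+coins_for(5)=1+1=2) = 2
coins_for(14) = min(1+coins_for(13)=1+2=3, 1+coins_for(10)=1+2=3, 1+coins_for(9)=1+2=3, 1+coins_for(6)=1+2=3) = 3
coins_for(15) = min(1+coins_for(14)=1+3=4, 1+coins_for(11)=1+3=4, 1+coins_for(10)=1+2=3, 1+coins_for(7)=1+3=4) = 3
coins_for(16) = min(1+coins_for(15)=1+3=4, 1+coins_for(12)=1+2=3, 1+coins_for(11)=1+3=4, 1+coins_for(8)=1+1=2) = 2
coins_for(17) = min(1+coins_for(16)=1+2=3, 1+coins_for(13)=1+2=3, 1+coins_for(12)=1+2=3, 1+coins_for(9)=1+2=3) = 3
coins_for(18) = min(1+coins_for(17)=1+3=4, 1+coins_for(14)=1+3=4, 1+coins_for(13)=1+2=3, 1+coins_for(10)=1+2=3) = 3
coins_for(19) = min(1+coins_for(18)=1+3=4, 1+coins_for(15)=1+3=4, 1+coins_for(14)=1+3=4, 1+coins_for(11)=1+3=4) = 4
coins_for(20) = min(1+coins_for(19)=1+4=5, 1+coins_for(16)=1+2=3, 1+coins_for(15)=1+3=4, 1+coins_for(12)=1+2=3) = 3
coins_for(21) = min(1+coins_for(20)=1+3=4, 1+coins_for(17)=1+3=4, 1+coins_for(16)=1+2=3, 1+coins_for(13)=1+2=3) = 3
coins_for(22) = min(1+coins_for(21)=1+3=4, 1+coins_for(18)=1+3=4, 1+coins_for(17)=1+3=4, 1+coins_for(14)=1+3=4) = 4
coins_for(23) = min(1+coins_for(22)=1+4=5, 1+coins_for(19)=1+4=5, 1+coins_for(18)=1+3=4, 1+coins_for(15)=1+3=4) = 4
coins_for(24) = min(1+coins_for(23)=1+4=5, 1+coins_for(20)=1+3=4, 1+coins_for(19)=1+4=5, 1+coins_for(16)=1+2=3) = 3
coins_for(25) = min(1+coins_for(24)=1+3=4, 1+coins_for(21)=1+3=4, 1+coins_for(20)=1+3=4, 1+coins_for(17)=1+3=4) = 4
coins_for(26) = min(1+coins_for(25)=1+4=5, 1+coins_for(22)=1+4=5, 1+coins_for(21)=1+3=4, 1+coins_for(18)=1+3=4) = 4
coins_for(27) = min(1+coins_for(26)=1+4=5, 1+coins_for(23)=1+4=5, 1+coins_for(22)=1+4=5, 1+coins_for(19)=1+4=5) = 5
coins_for(28) = min(1+coins_for(27)=1+5=6, 1+coins_for(24)=1+3=4, 1+coins_for(23)=1+4=5, 1+coins_for(20)=1+3=4) = 4
coins_for(29) = min(1+coins_for(28)=1+4=5, 1+coins_for(25)=1+4=5, 1+coins_for(24)=1+3=4, 1+coins_for(21)=1+3=4) = 4
coins_for(30) = min(1+coins_for(29)=1+4=5, 1+coins_for(26)=1+4=5, 1+coins_for(25)=1+4=5, 1+coins_for(22)=1+4=5) = 5
coins_for(31) = min(1+coins_for(30)=1+5=6, 1+coins_for(27)=1+5=6, 1+coins_for(26)=1+4=5, 1+coins_for(23)=1+4=5) = 5

5


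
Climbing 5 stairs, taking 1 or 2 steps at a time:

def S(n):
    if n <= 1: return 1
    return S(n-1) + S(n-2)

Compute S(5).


Building up from base cases:
S(0) = 1
S(1) = 1
S(2) = S(1) + S(0) = 1 + 1 = 2
S(3) = S(2) + S(1) = 2 + 1 = 3
S(4) = S(3) + S(2) = 3 + 2 = 5
S(5) = S(4) + S(3) = 5 + 3 = 8

8


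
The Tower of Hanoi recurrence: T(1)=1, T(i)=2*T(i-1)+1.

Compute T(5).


T(5) = 2 * T(4) + 1
T(4) = 2 * T(3) + 1
T(3) = 2 * T(2) + 1
T(2) = 2 * T(1) + 1
T(1) = 1  (base case)
T(2) = 2 * 1 + 1 = 3
T(3) = 2 * 3 + 1 = 7
T(4) = 2 * 7 + 1 = 15
T(5) = 2 * 15 + 1 = 31

31


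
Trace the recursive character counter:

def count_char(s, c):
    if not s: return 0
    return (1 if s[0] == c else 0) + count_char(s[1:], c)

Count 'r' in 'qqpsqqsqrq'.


s[0]='q' != 'r' -> 0
s[0]='q' != 'r' -> 0
s[0]='p' != 'r' -> 0
s[0]='s' != 'r' -> 0
s[0]='q' != 'r' -> 0
s[0]='q' != 'r' -> 0
s[0]='s' != 'r' -> 0
s[0]='q' != 'r' -> 0
s[0]='r' == 'r' -> 1
s[0]='q' != 'r' -> 0
Sum: 0 + 0 + 0 + 0 + 0 + 0 + 0 + 0 + 1 + 0 = 1

1


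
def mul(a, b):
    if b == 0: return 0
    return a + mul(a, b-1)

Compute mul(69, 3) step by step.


mul(69, 3) = 69 + mul(69, 2)
mul(69, 2) = 69 + mul(69, 1)
mul(69, 1) = 69 + mul(69, 0)
mul(69, 0) = 0  (base case)
Total: 69 + 69 + 69 + 0 = 207

207


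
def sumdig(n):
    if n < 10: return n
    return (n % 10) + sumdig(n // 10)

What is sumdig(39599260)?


sumdig(39599260) = 0 + sumdig(3959926)
sumdig(3959926) = 6 + sumdig(395992)
sumdig(395992) = 2 + sumdig(39599)
sumdig(39599) = 9 + sumdig(3959)
sumdig(3959) = 9 + sumdig(395)
sumdig(395) = 5 + sumdig(39)
sumdig(39) = 9 + sumdig(3)
sumdig(3) = 3  (base case)
Total: 0 + 6 + 2 + 9 + 9 + 5 + 9 + 3 = 43

43


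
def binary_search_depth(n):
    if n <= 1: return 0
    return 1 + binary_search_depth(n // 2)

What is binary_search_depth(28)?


28 / 2 = 14
14 / 2 = 7
7 / 2 = 3
3 / 2 = 1
Reached 1 after 4 halvings

4


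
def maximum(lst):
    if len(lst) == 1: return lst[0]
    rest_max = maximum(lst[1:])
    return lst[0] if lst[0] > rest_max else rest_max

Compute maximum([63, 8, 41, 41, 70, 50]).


maximum([63, 8, 41, 41, 70, 50]): compare 63 with maximum([8, 41, 41, 70, 50])
maximum([8, 41, 41, 70, 50]): compare 8 with maximum([41, 41, 70, 50])
maximum([41, 41, 70, 50]): compare 41 with maximum([41, 70, 50])
maximum([41, 70, 50]): compare 41 with maximum([70, 50])
maximum([70, 50]): compare 70 with maximum([50])
maximum([50]) = 50  (base case)
Compare 70 with 50 -> 70
Compare 41 with 70 -> 70
Compare 41 with 70 -> 70
Compare 8 with 70 -> 70
Compare 63 with 70 -> 70

70


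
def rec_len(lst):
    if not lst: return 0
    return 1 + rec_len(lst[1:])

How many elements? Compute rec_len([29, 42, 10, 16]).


rec_len([29, 42, 10, 16]) = 1 + rec_len([42, 10, 16])
rec_len([42, 10, 16]) = 1 + rec_len([10, 16])
rec_len([10, 16]) = 1 + rec_len([16])
rec_len([16]) = 1 + rec_len([])
rec_len([]) = 0  (base case)
Unwinding: 1 + 1 + 1 + 1 + 0 = 4

4


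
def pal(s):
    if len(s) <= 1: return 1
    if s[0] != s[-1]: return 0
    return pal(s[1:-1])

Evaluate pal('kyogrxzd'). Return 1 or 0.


pal('kyogrxzd'): s[0]='k' != s[-1]='d' -> return 0
Result: 0 (not a palindrome)

0


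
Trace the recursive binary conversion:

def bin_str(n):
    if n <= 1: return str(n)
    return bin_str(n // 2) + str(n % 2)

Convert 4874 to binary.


bin_str(4874) = bin_str(2437) + '0'
bin_str(2437) = bin_str(1218) + '1'
bin_str(1218) = bin_str(609) + '0'
bin_str(609) = bin_str(304) + '1'
bin_str(304) = bin_str(152) + '0'
bin_str(152) = bin_str(76) + '0'
bin_str(76) = bin_str(38) + '0'
bin_str(38) = bin_str(19) + '0'
bin_str(19) = bin_str(9) + '1'
bin_str(9) = bin_str(4) + '1'
bin_str(4) = bin_str(2) + '0'
bin_str(2) = bin_str(1) + '0'
bin_str(1) = '1'  (base case)
Concatenating: '1' + '0' + '0' + '1' + '1' + '0' + '0' + '0' + '0' + '1' + '0' + '1' + '0' = '1001100001010'

1001100001010


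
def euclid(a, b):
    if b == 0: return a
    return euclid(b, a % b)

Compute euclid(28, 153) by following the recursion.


euclid(28, 153) = euclid(153, 28)
euclid(153, 28) = euclid(28, 13)
euclid(28, 13) = euclid(13, 2)
euclid(13, 2) = euclid(2, 1)
euclid(2, 1) = euclid(1, 0)
euclid(1, 0) = 1  (base case)

1


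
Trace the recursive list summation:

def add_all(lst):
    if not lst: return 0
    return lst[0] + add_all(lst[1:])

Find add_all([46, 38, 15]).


add_all([46, 38, 15]) = 46 + add_all([38, 15])
add_all([38, 15]) = 38 + add_all([15])
add_all([15]) = 15 + add_all([])
add_all([]) = 0  (base case)
Total: 46 + 38 + 15 + 0 = 99

99


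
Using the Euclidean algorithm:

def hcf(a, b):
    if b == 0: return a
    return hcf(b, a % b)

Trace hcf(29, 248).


hcf(29, 248) = hcf(248, 29)
hcf(248, 29) = hcf(29, 16)
hcf(29, 16) = hcf(16, 13)
hcf(16, 13) = hcf(13, 3)
hcf(13, 3) = hcf(3, 1)
hcf(3, 1) = hcf(1, 0)
hcf(1, 0) = 1  (base case)

1


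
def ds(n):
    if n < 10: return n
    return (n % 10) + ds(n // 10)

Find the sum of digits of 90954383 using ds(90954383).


ds(90954383) = 3 + ds(9095438)
ds(9095438) = 8 + ds(909543)
ds(909543) = 3 + ds(90954)
ds(90954) = 4 + ds(9095)
ds(9095) = 5 + ds(909)
ds(909) = 9 + ds(90)
ds(90) = 0 + ds(9)
ds(9) = 9  (base case)
Total: 3 + 8 + 3 + 4 + 5 + 9 + 0 + 9 = 41

41


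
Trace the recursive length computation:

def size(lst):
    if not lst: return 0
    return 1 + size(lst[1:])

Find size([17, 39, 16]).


size([17, 39, 16]) = 1 + size([39, 16])
size([39, 16]) = 1 + size([16])
size([16]) = 1 + size([])
size([]) = 0  (base case)
Unwinding: 1 + 1 + 1 + 0 = 3

3


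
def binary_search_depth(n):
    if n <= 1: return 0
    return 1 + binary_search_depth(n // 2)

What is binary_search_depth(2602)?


2602 / 2 = 1301
1301 / 2 = 650
650 / 2 = 325
325 / 2 = 162
162 / 2 = 81
81 / 2 = 40
40 / 2 = 20
20 / 2 = 10
10 / 2 = 5
5 / 2 = 2
2 / 2 = 1
Reached 1 after 11 halvings

11


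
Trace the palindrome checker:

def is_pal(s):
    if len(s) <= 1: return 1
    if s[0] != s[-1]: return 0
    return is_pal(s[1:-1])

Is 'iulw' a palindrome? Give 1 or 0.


is_pal('iulw'): s[0]='i' != s[-1]='w' -> return 0
Result: 0 (not a palindrome)

0


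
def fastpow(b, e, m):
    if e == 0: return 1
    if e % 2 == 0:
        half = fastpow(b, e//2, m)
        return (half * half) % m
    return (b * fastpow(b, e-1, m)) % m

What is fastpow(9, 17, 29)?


fastpow(9, 17, 29): e is odd, compute fastpow(9, 16, 29)
  fastpow(9, 16, 29): e is even, compute fastpow(9, 8, 29)
    fastpow(9, 8, 29): e is even, compute fastpow(9, 4, 29)
      fastpow(9, 4, 29): e is even, compute fastpow(9, 2, 29)
        fastpow(9, 2, 29): e is even, compute fastpow(9, 1, 29)
          fastpow(9, 1, 29): e is odd, compute fastpow(9, 0, 29)
          fastpow(9, 0, 29) = 1
          (9 * 1) % 29 = 9
        half=9, (9*9) % 29 = 23
      half=23, (23*23) % 29 = 7
    half=7, (7*7) % 29 = 20
  half=20, (20*20) % 29 = 23
(9 * 23) % 29 = 4

4


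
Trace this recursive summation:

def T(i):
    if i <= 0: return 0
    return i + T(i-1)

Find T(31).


T(31)
= 31 + 30 + 29 + 28 + 27 + 26 + 25 + 24 + 23 + 22 + 21 + 20 + 19 + 18 + 17 + 16 + 15 + 14 + 13 + 12 + 11 + 10 + 9 + 8 + 7 + 6 + 5 + 4 + 3 + 2 + 1 + T(0)
= 31 + 30 + 29 + 28 + 27 + 26 + 25 + 24 + 23 + 22 + 21 + 20 + 19 + 18 + 17 + 16 + 15 + 14 + 13 + 12 + 11 + 10 + 9 + 8 + 7 + 6 + 5 + 4 + 3 + 2 + 1 + 0
= 496

496


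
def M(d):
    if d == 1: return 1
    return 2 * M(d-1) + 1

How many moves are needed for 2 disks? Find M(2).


M(2) = 2 * M(1) + 1
M(1) = 1  (base case)
M(2) = 2 * 1 + 1 = 3

3


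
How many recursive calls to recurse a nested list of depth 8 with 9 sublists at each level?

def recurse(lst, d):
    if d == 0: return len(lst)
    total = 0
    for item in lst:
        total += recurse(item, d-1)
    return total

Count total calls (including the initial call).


At depth 0 (root): 1 call
At depth 1: each of 1 parents calls recurse on 9 children = 9 calls
At depth 2: each of 9 parents calls recurse on 9 children = 81 calls
At depth 3: each of 81 parents calls recurse on 9 children = 729 calls
At depth 4: each of 729 parents calls recurse on 9 children = 6561 calls
At depth 5: each of 6561 parents calls recurse on 9 children = 59049 calls
At depth 6: each of 59049 parents calls recurse on 9 children = 531441 calls
At depth 7: each of 531441 parents calls recurse on 9 children = 4782969 calls
At depth 8: each of 4782969 parents calls recurse on 9 children = 43046721 calls
Total: 1 + 9 + 81 + 729 + 6561 + 59049 + 531441 + 4782969 + 43046721 = 48427561

48427561


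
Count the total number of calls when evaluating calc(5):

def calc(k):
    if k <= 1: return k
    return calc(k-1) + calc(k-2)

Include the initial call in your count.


Let C(n) = total calls for calc(n)
C(0) = 1, C(1) = 1
C(2) = 1 + C(1) + C(0) = 1 + 1 + 1 = 3
C(3) = 1 + C(2) + C(1) = 1 + 3 + 1 = 5
C(4) = 1 + C(3) + C(2) = 1 + 5 + 3 = 9
C(5) = 1 + C(4) + C(3) = 1 + 9 + 5 = 15

15


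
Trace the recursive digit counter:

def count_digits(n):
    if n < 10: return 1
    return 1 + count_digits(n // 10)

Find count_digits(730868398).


count_digits(730868398) = 1 + count_digits(73086839)
count_digits(73086839) = 1 + count_digits(7308683)
count_digits(7308683) = 1 + count_digits(730868)
count_digits(730868) = 1 + count_digits(73086)
count_digits(73086) = 1 + count_digits(7308)
count_digits(7308) = 1 + count_digits(730)
count_digits(730) = 1 + count_digits(73)
count_digits(73) = 1 + count_digits(7)
count_digits(7) = 1  (base case: 7 < 10)
Unwinding: 1 + 1 + 1 + 1 + 1 + 1 + 1 + 1 + 1 = 9

9


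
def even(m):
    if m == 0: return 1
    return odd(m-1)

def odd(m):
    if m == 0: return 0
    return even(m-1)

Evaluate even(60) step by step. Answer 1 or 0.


even(60) = odd(59)
odd(59) = even(58)
even(58) = odd(57)
odd(57) = even(56)
even(56) = odd(55)
odd(55) = even(54)
even(54) = odd(53)
odd(53) = even(52)
even(52) = odd(51)
odd(51) = even(50)
even(50) = odd(49)
odd(49) = even(48)
even(48) = odd(47)
odd(47) = even(46)
even(46) = odd(45)
odd(45) = even(44)
even(44) = odd(43)
odd(43) = even(42)
even(42) = odd(41)
odd(41) = even(40)
even(40) = odd(39)
odd(39) = even(38)
even(38) = odd(37)
odd(37) = even(36)
even(36) = odd(35)
odd(35) = even(34)
even(34) = odd(33)
odd(33) = even(32)
even(32) = odd(31)
odd(31) = even(30)
even(30) = odd(29)
odd(29) = even(28)
even(28) = odd(27)
odd(27) = even(26)
even(26) = odd(25)
odd(25) = even(24)
even(24) = odd(23)
odd(23) = even(22)
even(22) = odd(21)
odd(21) = even(20)
even(20) = odd(19)
odd(19) = even(18)
even(18) = odd(17)
odd(17) = even(16)
even(16) = odd(15)
odd(15) = even(14)
even(14) = odd(13)
odd(13) = even(12)
even(12) = odd(11)
odd(11) = even(10)
even(10) = odd(9)
odd(9) = even(8)
even(8) = odd(7)
odd(7) = even(6)
even(6) = odd(5)
odd(5) = even(4)
even(4) = odd(3)
odd(3) = even(2)
even(2) = odd(1)
odd(1) = even(0)
even(0) = 1  (base case)
Result: 1

1


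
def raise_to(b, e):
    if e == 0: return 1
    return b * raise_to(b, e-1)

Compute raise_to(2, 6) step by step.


raise_to(2, 6)
= 2 * raise_to(2, 5)
= 2 * 2 * raise_to(2, 4)
= 2 * 2 * 2 * raise_to(2, 3)
= 2 * 2 * 2 * 2 * raise_to(2, 2)
= 2 * 2 * 2 * 2 * 2 * raise_to(2, 1)
= 2 * 2 * 2 * 2 * 2 * 2 * raise_to(2, 0)
= 2 * 2 * 2 * 2 * 2 * 2 * 1
= 64

64


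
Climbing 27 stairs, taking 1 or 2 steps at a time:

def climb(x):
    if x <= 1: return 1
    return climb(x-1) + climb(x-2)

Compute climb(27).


Building up from base cases:
climb(0) = 1
climb(1) = 1
climb(2) = climb(1) + climb(0) = 1 + 1 = 2
climb(3) = climb(2) + climb(1) = 2 + 1 = 3
climb(4) = climb(3) + climb(2) = 3 + 2 = 5
climb(5) = climb(4) + climb(3) = 5 + 3 = 8
climb(6) = climb(5) + climb(4) = 8 + 5 = 13
climb(7) = climb(6) + climb(5) = 13 + 8 = 21
climb(8) = climb(7) + climb(6) = 21 + 13 = 34
climb(9) = climb(8) + climb(7) = 34 + 21 = 55
climb(10) = climb(9) + climb(8) = 55 + 34 = 89
climb(11) = climb(10) + climb(9) = 89 + 55 = 144
climb(12) = climb(11) + climb(10) = 144 + 89 = 233
climb(13) = climb(12) + climb(11) = 233 + 144 = 377
climb(14) = climb(13) + climb(12) = 377 + 233 = 610
climb(15) = climb(14) + climb(13) = 610 + 377 = 987
climb(16) = climb(15) + climb(14) = 987 + 610 = 1597
climb(17) = climb(16) + climb(15) = 1597 + 987 = 2584
climb(18) = climb(17) + climb(16) = 2584 + 1597 = 4181
climb(19) = climb(18) + climb(17) = 4181 + 2584 = 6765
climb(20) = climb(19) + climb(18) = 6765 + 4181 = 10946
climb(21) = climb(20) + climb(19) = 10946 + 6765 = 17711
climb(22) = climb(21) + climb(20) = 17711 + 10946 = 28657
climb(23) = climb(22) + climb(21) = 28657 + 17711 = 46368
climb(24) = climb(23) + climb(22) = 46368 + 28657 = 75025
climb(25) = climb(24) + climb(23) = 75025 + 46368 = 121393
climb(26) = climb(25) + climb(24) = 121393 + 75025 = 196418
climb(27) = climb(26) + climb(25) = 196418 + 121393 = 317811

317811


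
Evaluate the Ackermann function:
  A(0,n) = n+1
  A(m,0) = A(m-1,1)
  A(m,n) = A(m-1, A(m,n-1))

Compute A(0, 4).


A(0, 4) = 5
Result: A(0, 4) = 5

5


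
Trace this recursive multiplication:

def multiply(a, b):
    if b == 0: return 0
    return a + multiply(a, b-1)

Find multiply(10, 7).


multiply(10, 7) = 10 + multiply(10, 6)
multiply(10, 6) = 10 + multiply(10, 5)
multiply(10, 5) = 10 + multiply(10, 4)
multiply(10, 4) = 10 + multiply(10, 3)
multiply(10, 3) = 10 + multiply(10, 2)
multiply(10, 2) = 10 + multiply(10, 1)
multiply(10, 1) = 10 + multiply(10, 0)
multiply(10, 0) = 0  (base case)
Total: 10 + 10 + 10 + 10 + 10 + 10 + 10 + 0 = 70

70


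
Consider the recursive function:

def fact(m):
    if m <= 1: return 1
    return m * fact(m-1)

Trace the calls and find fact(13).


fact(13)
= 13 * fact(12)
= 13 * 12 * fact(11)
= 13 * 12 * 11 * fact(10)
= 13 * 12 * 11 * 10 * fact(9)
= 13 * 12 * 11 * 10 * 9 * fact(8)
= 13 * 12 * 11 * 10 * 9 * 8 * fact(7)
= 13 * 12 * 11 * 10 * 9 * 8 * 7 * fact(6)
= 13 * 12 * 11 * 10 * 9 * 8 * 7 * 6 * fact(5)
= 13 * 12 * 11 * 10 * 9 * 8 * 7 * 6 * 5 * fact(4)
= 13 * 12 * 11 * 10 * 9 * 8 * 7 * 6 * 5 * 4 * fact(3)
= 13 * 12 * 11 * 10 * 9 * 8 * 7 * 6 * 5 * 4 * 3 * fact(2)
= 13 * 12 * 11 * 10 * 9 * 8 * 7 * 6 * 5 * 4 * 3 * 2 * fact(1)
= 13 * 12 * 11 * 10 * 9 * 8 * 7 * 6 * 5 * 4 * 3 * 2 * 1
= 6227020800

6227020800


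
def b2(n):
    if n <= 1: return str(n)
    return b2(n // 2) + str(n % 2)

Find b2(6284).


b2(6284) = b2(3142) + '0'
b2(3142) = b2(1571) + '0'
b2(1571) = b2(785) + '1'
b2(785) = b2(392) + '1'
b2(392) = b2(196) + '0'
b2(196) = b2(98) + '0'
b2(98) = b2(49) + '0'
b2(49) = b2(24) + '1'
b2(24) = b2(12) + '0'
b2(12) = b2(6) + '0'
b2(6) = b2(3) + '0'
b2(3) = b2(1) + '1'
b2(1) = '1'  (base case)
Concatenating: '1' + '1' + '0' + '0' + '0' + '1' + '0' + '0' + '0' + '1' + '1' + '0' + '0' = '1100010001100'

1100010001100


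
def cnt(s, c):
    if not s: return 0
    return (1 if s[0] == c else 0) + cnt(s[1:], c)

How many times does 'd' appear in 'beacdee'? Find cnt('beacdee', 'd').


s[0]='b' != 'd' -> 0
s[0]='e' != 'd' -> 0
s[0]='a' != 'd' -> 0
s[0]='c' != 'd' -> 0
s[0]='d' == 'd' -> 1
s[0]='e' != 'd' -> 0
s[0]='e' != 'd' -> 0
Sum: 0 + 0 + 0 + 0 + 1 + 0 + 0 = 1

1


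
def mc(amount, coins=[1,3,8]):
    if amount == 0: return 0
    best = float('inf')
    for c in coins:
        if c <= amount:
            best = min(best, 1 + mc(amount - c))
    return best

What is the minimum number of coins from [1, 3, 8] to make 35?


Building up with DP:
mc(0) = 0
mc(1) = min(1+mc(0)=1+0=1) = 1
mc(2) = min(1+mc(1)=1+1=2) = 2
mc(3) = min(1+mc(2)=1+2=3, 1+mc(0)=1+0=1) = 1
mc(4) = min(1+mc(3)=1+1=2, 1+mc(1)=1+1=2) = 2
mc(5) = min(1+mc(4)=1+2=3, 1+mc(2)=1+2=3) = 3
mc(6) = min(1+mc(5)=1+3=4, 1+mc(3)=1+1=2) = 2
mc(7) = min(1+mc(6)=1+2=3, 1+mc(4)=1+2=3) = 3
mc(8) = min(1+mc(7)=1+3=4, 1+mc(5)=1+3=4, 1+mc(0)=1+0=1) = 1
mc(9) = min(1+mc(8)=1+1=2, 1+mc(6)=1+2=3, 1+mc(1)=1+1=2) = 2
mc(10) = min(1+mc(9)=1+2=3, 1+mc(7)=1+3=4, 1+mc(2)=1+2=3) = 3
mc(11) = min(1+mc(10)=1+3=4, 1+mc(8)=1+1=2, 1+mc(3)=1+1=2) = 2
mc(12) = min(1+mc(11)=1+2=3, 1+mc(9)=1+2=3, 1+mc(4)=1+2=3) = 3
mc(13) = min(1+mc(12)=1+3=4, 1+mc(10)=1+3=4, 1+mc(5)=1+3=4) = 4
mc(14) = min(1+mc(13)=1+4=5, 1+mc(11)=1+2=3, 1+mc(6)=1+2=3) = 3
mc(15) = min(1+mc(14)=1+3=4, 1+mc(12)=1+3=4, 1+mc(7)=1+3=4) = 4
mc(16) = min(1+mc(15)=1+4=5, 1+mc(13)=1+4=5, 1+mc(8)=1+1=2) = 2
mc(17) = min(1+mc(16)=1+2=3, 1+mc(14)=1+3=4, 1+mc(9)=1+2=3) = 3
mc(18) = min(1+mc(17)=1+3=4, 1+mc(15)=1+4=5, 1+mc(10)=1+3=4) = 4
mc(19) = min(1+mc(18)=1+4=5, 1+mc(16)=1+2=3, 1+mc(11)=1+2=3) = 3
mc(20) = min(1+mc(19)=1+3=4, 1+mc(17)=1+3=4, 1+mc(12)=1+3=4) = 4
mc(21) = min(1+mc(20)=1+4=5, 1+mc(18)=1+4=5, 1+mc(13)=1+4=5) = 5
mc(22) = min(1+mc(21)=1+5=6, 1+mc(19)=1+3=4, 1+mc(14)=1+3=4) = 4
mc(23) = min(1+mc(22)=1+4=5, 1+mc(20)=1+4=5, 1+mc(15)=1+4=5) = 5
mc(24) = min(1+mc(23)=1+5=6, 1+mc(21)=1+5=6, 1+mc(16)=1+2=3) = 3
mc(25) = min(1+mc(24)=1+3=4, 1+mc(22)=1+4=5, 1+mc(17)=1+3=4) = 4
mc(26) = min(1+mc(25)=1+4=5, 1+mc(23)=1+5=6, 1+mc(18)=1+4=5) = 5
mc(27) = min(1+mc(26)=1+5=6, 1+mc(24)=1+3=4, 1+mc(19)=1+3=4) = 4
mc(28) = min(1+mc(27)=1+4=5, 1+mc(25)=1+4=5, 1+mc(20)=1+4=5) = 5
mc(29) = min(1+mc(28)=1+5=6, 1+mc(26)=1+5=6, 1+mc(21)=1+5=6) = 6
mc(30) = min(1+mc(29)=1+6=7, 1+mc(27)=1+4=5, 1+mc(22)=1+4=5) = 5
mc(31) = min(1+mc(30)=1+5=6, 1+mc(28)=1+5=6, 1+mc(23)=1+5=6) = 6
mc(32) = min(1+mc(31)=1+6=7, 1+mc(29)=1+6=7, 1+mc(24)=1+3=4) = 4
mc(33) = min(1+mc(32)=1+4=5, 1+mc(30)=1+5=6, 1+mc(25)=1+4=5) = 5
mc(34) = min(1+mc(33)=1+5=6, 1+mc(31)=1+6=7, 1+mc(26)=1+5=6) = 6
mc(35) = min(1+mc(34)=1+6=7, 1+mc(32)=1+4=5, 1+mc(27)=1+4=5) = 5

5


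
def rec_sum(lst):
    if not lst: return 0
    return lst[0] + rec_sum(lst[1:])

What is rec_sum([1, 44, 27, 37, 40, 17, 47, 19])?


rec_sum([1, 44, 27, 37, 40, 17, 47, 19]) = 1 + rec_sum([44, 27, 37, 40, 17, 47, 19])
rec_sum([44, 27, 37, 40, 17, 47, 19]) = 44 + rec_sum([27, 37, 40, 17, 47, 19])
rec_sum([27, 37, 40, 17, 47, 19]) = 27 + rec_sum([37, 40, 17, 47, 19])
rec_sum([37, 40, 17, 47, 19]) = 37 + rec_sum([40, 17, 47, 19])
rec_sum([40, 17, 47, 19]) = 40 + rec_sum([17, 47, 19])
rec_sum([17, 47, 19]) = 17 + rec_sum([47, 19])
rec_sum([47, 19]) = 47 + rec_sum([19])
rec_sum([19]) = 19 + rec_sum([])
rec_sum([]) = 0  (base case)
Total: 1 + 44 + 27 + 37 + 40 + 17 + 47 + 19 + 0 = 232

232


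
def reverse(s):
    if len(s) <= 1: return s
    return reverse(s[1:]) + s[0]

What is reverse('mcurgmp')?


reverse('mcurgmp') = reverse('curgmp') + 'm'
reverse('curgmp') = reverse('urgmp') + 'c'
reverse('urgmp') = reverse('rgmp') + 'u'
reverse('rgmp') = reverse('gmp') + 'r'
reverse('gmp') = reverse('mp') + 'g'
reverse('mp') = reverse('p') + 'm'
reverse('p') = 'p'  (base case)
Concatenating: 'p' + 'm' + 'g' + 'r' + 'u' + 'c' + 'm' = 'pmgrucm'

pmgrucm


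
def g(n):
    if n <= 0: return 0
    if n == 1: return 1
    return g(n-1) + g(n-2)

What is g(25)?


Computing g(25) bottom-up:
g(0) = 0
g(1) = 1
g(2) = g(1) + g(0) = 1 + 0 = 1
g(3) = g(2) + g(1) = 1 + 1 = 2
g(4) = g(3) + g(2) = 2 + 1 = 3
g(5) = g(4) + g(3) = 3 + 2 = 5
g(6) = g(5) + g(4) = 5 + 3 = 8
g(7) = g(6) + g(5) = 8 + 5 = 13
g(8) = g(7) + g(6) = 13 + 8 = 21
g(9) = g(8) + g(7) = 21 + 13 = 34
g(10) = g(9) + g(8) = 34 + 21 = 55
g(11) = g(10) + g(9) = 55 + 34 = 89
g(12) = g(11) + g(10) = 89 + 55 = 144
g(13) = g(12) + g(11) = 144 + 89 = 233
g(14) = g(13) + g(12) = 233 + 144 = 377
g(15) = g(14) + g(13) = 377 + 233 = 610
g(16) = g(15) + g(14) = 610 + 377 = 987
g(17) = g(16) + g(15) = 987 + 610 = 1597
g(18) = g(17) + g(16) = 1597 + 987 = 2584
g(19) = g(18) + g(17) = 2584 + 1597 = 4181
g(20) = g(19) + g(18) = 4181 + 2584 = 6765
g(21) = g(20) + g(19) = 6765 + 4181 = 10946
g(22) = g(21) + g(20) = 10946 + 6765 = 17711
g(23) = g(22) + g(21) = 17711 + 10946 = 28657
g(24) = g(23) + g(22) = 28657 + 17711 = 46368
g(25) = g(24) + g(23) = 46368 + 28657 = 75025

75025


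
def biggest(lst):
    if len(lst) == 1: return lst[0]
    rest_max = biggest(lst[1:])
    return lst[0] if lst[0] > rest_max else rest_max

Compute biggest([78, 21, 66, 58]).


biggest([78, 21, 66, 58]): compare 78 with biggest([21, 66, 58])
biggest([21, 66, 58]): compare 21 with biggest([66, 58])
biggest([66, 58]): compare 66 with biggest([58])
biggest([58]) = 58  (base case)
Compare 66 with 58 -> 66
Compare 21 with 66 -> 66
Compare 78 with 66 -> 78

78


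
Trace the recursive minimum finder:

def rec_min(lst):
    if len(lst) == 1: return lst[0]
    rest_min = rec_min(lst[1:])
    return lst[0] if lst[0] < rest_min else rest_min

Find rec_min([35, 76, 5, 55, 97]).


rec_min([35, 76, 5, 55, 97]): compare 35 with rec_min([76, 5, 55, 97])
rec_min([76, 5, 55, 97]): compare 76 with rec_min([5, 55, 97])
rec_min([5, 55, 97]): compare 5 with rec_min([55, 97])
rec_min([55, 97]): compare 55 with rec_min([97])
rec_min([97]) = 97  (base case)
Compare 55 with 97 -> 55
Compare 5 with 55 -> 5
Compare 76 with 5 -> 5
Compare 35 with 5 -> 5

5


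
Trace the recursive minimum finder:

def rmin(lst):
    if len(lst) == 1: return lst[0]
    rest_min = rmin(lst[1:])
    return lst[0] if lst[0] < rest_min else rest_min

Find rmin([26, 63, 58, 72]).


rmin([26, 63, 58, 72]): compare 26 with rmin([63, 58, 72])
rmin([63, 58, 72]): compare 63 with rmin([58, 72])
rmin([58, 72]): compare 58 with rmin([72])
rmin([72]) = 72  (base case)
Compare 58 with 72 -> 58
Compare 63 with 58 -> 58
Compare 26 with 58 -> 26

26


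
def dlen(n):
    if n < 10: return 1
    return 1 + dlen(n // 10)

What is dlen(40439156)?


dlen(40439156) = 1 + dlen(4043915)
dlen(4043915) = 1 + dlen(404391)
dlen(404391) = 1 + dlen(40439)
dlen(40439) = 1 + dlen(4043)
dlen(4043) = 1 + dlen(404)
dlen(404) = 1 + dlen(40)
dlen(40) = 1 + dlen(4)
dlen(4) = 1  (base case: 4 < 10)
Unwinding: 1 + 1 + 1 + 1 + 1 + 1 + 1 + 1 = 8

8


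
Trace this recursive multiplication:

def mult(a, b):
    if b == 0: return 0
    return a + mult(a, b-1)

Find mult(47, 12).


mult(47, 12) = 47 + mult(47, 11)
mult(47, 11) = 47 + mult(47, 10)
mult(47, 10) = 47 + mult(47, 9)
mult(47, 9) = 47 + mult(47, 8)
mult(47, 8) = 47 + mult(47, 7)
mult(47, 7) = 47 + mult(47, 6)
mult(47, 6) = 47 + mult(47, 5)
mult(47, 5) = 47 + mult(47, 4)
mult(47, 4) = 47 + mult(47, 3)
mult(47, 3) = 47 + mult(47, 2)
mult(47, 2) = 47 + mult(47, 1)
mult(47, 1) = 47 + mult(47, 0)
mult(47, 0) = 0  (base case)
Total: 47 + 47 + 47 + 47 + 47 + 47 + 47 + 47 + 47 + 47 + 47 + 47 + 0 = 564

564


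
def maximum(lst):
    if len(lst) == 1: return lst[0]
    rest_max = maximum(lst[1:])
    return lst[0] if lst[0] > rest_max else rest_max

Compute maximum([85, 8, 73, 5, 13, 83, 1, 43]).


maximum([85, 8, 73, 5, 13, 83, 1, 43]): compare 85 with maximum([8, 73, 5, 13, 83, 1, 43])
maximum([8, 73, 5, 13, 83, 1, 43]): compare 8 with maximum([73, 5, 13, 83, 1, 43])
maximum([73, 5, 13, 83, 1, 43]): compare 73 with maximum([5, 13, 83, 1, 43])
maximum([5, 13, 83, 1, 43]): compare 5 with maximum([13, 83, 1, 43])
maximum([13, 83, 1, 43]): compare 13 with maximum([83, 1, 43])
maximum([83, 1, 43]): compare 83 with maximum([1, 43])
maximum([1, 43]): compare 1 with maximum([43])
maximum([43]) = 43  (base case)
Compare 1 with 43 -> 43
Compare 83 with 43 -> 83
Compare 13 with 83 -> 83
Compare 5 with 83 -> 83
Compare 73 with 83 -> 83
Compare 8 with 83 -> 83
Compare 85 with 83 -> 85

85


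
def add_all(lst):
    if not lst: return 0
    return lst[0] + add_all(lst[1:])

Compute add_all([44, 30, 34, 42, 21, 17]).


add_all([44, 30, 34, 42, 21, 17]) = 44 + add_all([30, 34, 42, 21, 17])
add_all([30, 34, 42, 21, 17]) = 30 + add_all([34, 42, 21, 17])
add_all([34, 42, 21, 17]) = 34 + add_all([42, 21, 17])
add_all([42, 21, 17]) = 42 + add_all([21, 17])
add_all([21, 17]) = 21 + add_all([17])
add_all([17]) = 17 + add_all([])
add_all([]) = 0  (base case)
Total: 44 + 30 + 34 + 42 + 21 + 17 + 0 = 188

188


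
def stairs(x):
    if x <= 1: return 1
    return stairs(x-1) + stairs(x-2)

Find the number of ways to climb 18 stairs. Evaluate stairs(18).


Building up from base cases:
stairs(0) = 1
stairs(1) = 1
stairs(2) = stairs(1) + stairs(0) = 1 + 1 = 2
stairs(3) = stairs(2) + stairs(1) = 2 + 1 = 3
stairs(4) = stairs(3) + stairs(2) = 3 + 2 = 5
stairs(5) = stairs(4) + stairs(3) = 5 + 3 = 8
stairs(6) = stairs(5) + stairs(4) = 8 + 5 = 13
stairs(7) = stairs(6) + stairs(5) = 13 + 8 = 21
stairs(8) = stairs(7) + stairs(6) = 21 + 13 = 34
stairs(9) = stairs(8) + stairs(7) = 34 + 21 = 55
stairs(10) = stairs(9) + stairs(8) = 55 + 34 = 89
stairs(11) = stairs(10) + stairs(9) = 89 + 55 = 144
stairs(12) = stairs(11) + stairs(10) = 144 + 89 = 233
stairs(13) = stairs(12) + stairs(11) = 233 + 144 = 377
stairs(14) = stairs(13) + stairs(12) = 377 + 233 = 610
stairs(15) = stairs(14) + stairs(13) = 610 + 377 = 987
stairs(16) = stairs(15) + stairs(14) = 987 + 610 = 1597
stairs(17) = stairs(16) + stairs(15) = 1597 + 987 = 2584
stairs(18) = stairs(17) + stairs(16) = 2584 + 1597 = 4181

4181


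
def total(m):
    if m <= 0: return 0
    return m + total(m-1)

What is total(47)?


total(47)
= 47 + 46 + 45 + 44 + 43 + 42 + 41 + 40 + 39 + 38 + 37 + 36 + 35 + 34 + 33 + 32 + 31 + 30 + 29 + 28 + 27 + 26 + 25 + 24 + 23 + 22 + 21 + 20 + 19 + 18 + 17 + 16 + 15 + 14 + 13 + 12 + 11 + 10 + 9 + 8 + 7 + 6 + 5 + 4 + 3 + 2 + 1 + total(0)
= 47 + 46 + 45 + 44 + 43 + 42 + 41 + 40 + 39 + 38 + 37 + 36 + 35 + 34 + 33 + 32 + 31 + 30 + 29 + 28 + 27 + 26 + 25 + 24 + 23 + 22 + 21 + 20 + 19 + 18 + 17 + 16 + 15 + 14 + 13 + 12 + 11 + 10 + 9 + 8 + 7 + 6 + 5 + 4 + 3 + 2 + 1 + 0
= 1128

1128


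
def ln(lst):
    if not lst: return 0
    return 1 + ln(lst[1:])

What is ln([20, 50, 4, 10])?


ln([20, 50, 4, 10]) = 1 + ln([50, 4, 10])
ln([50, 4, 10]) = 1 + ln([4, 10])
ln([4, 10]) = 1 + ln([10])
ln([10]) = 1 + ln([])
ln([]) = 0  (base case)
Unwinding: 1 + 1 + 1 + 1 + 0 = 4

4


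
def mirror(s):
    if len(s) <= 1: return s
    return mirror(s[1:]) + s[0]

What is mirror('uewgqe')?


mirror('uewgqe') = mirror('ewgqe') + 'u'
mirror('ewgqe') = mirror('wgqe') + 'e'
mirror('wgqe') = mirror('gqe') + 'w'
mirror('gqe') = mirror('qe') + 'g'
mirror('qe') = mirror('e') + 'q'
mirror('e') = 'e'  (base case)
Concatenating: 'e' + 'q' + 'g' + 'w' + 'e' + 'u' = 'eqgweu'

eqgweu


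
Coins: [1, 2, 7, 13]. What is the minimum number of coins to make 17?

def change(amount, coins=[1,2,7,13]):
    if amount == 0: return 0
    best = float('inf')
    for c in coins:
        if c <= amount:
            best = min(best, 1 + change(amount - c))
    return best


Building up with DP:
change(0) = 0
change(1) = min(1+change(0)=1+0=1) = 1
change(2) = min(1+change(1)=1+1=2, 1+change(0)=1+0=1) = 1
change(3) = min(1+change(2)=1+1=2, 1+change(1)=1+1=2) = 2
change(4) = min(1+change(3)=1+2=3, 1+change(2)=1+1=2) = 2
change(5) = min(1+change(4)=1+2=3, 1+change(3)=1+2=3) = 3
change(6) = min(1+change(5)=1+3=4, 1+change(4)=1+2=3) = 3
change(7) = min(1+change(6)=1+3=4, 1+change(5)=1+3=4, 1+change(0)=1+0=1) = 1
change(8) = min(1+change(7)=1+1=2, 1+change(6)=1+3=4, 1+change(1)=1+1=2) = 2
change(9) = min(1+change(8)=1+2=3, 1+change(7)=1+1=2, 1+change(2)=1+1=2) = 2
change(10) = min(1+change(9)=1+2=3, 1+change(8)=1+2=3, 1+change(3)=1+2=3) = 3
change(11) = min(1+change(10)=1+3=4, 1+change(9)=1+2=3, 1+change(4)=1+2=3) = 3
change(12) = min(1+change(11)=1+3=4, 1+change(10)=1+3=4, 1+change(5)=1+3=4) = 4
change(13) = min(1+change(12)=1+4=5, 1+change(11)=1+3=4, 1+change(6)=1+3=4, 1+change(0)=1+0=1) = 1
change(14) = min(1+change(13)=1+1=2, 1+change(12)=1+4=5, 1+change(7)=1+1=2, 1+change(1)=1+1=2) = 2
change(15) = min(1+change(14)=1+2=3, 1+change(13)=1+1=2, 1+change(8)=1+2=3, 1+change(2)=1+1=2) = 2
change(16) = min(1+change(15)=1+2=3, 1+change(14)=1+2=3, 1+change(9)=1+2=3, 1+change(3)=1+2=3) = 3
change(17) = min(1+change(16)=1+3=4, 1+change(15)=1+2=3, 1+change(10)=1+3=4, 1+change(4)=1+2=3) = 3

3


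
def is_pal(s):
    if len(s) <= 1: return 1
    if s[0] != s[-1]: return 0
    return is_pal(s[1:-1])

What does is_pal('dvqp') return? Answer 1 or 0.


is_pal('dvqp'): s[0]='d' != s[-1]='p' -> return 0
Result: 0 (not a palindrome)

0


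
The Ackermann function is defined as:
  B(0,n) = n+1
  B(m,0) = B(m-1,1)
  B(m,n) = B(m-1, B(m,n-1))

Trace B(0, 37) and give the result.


B(0, 37) = 38
Result: B(0, 37) = 38

38


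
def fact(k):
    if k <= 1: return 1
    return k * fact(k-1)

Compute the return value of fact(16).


fact(16)
= 16 * fact(15)
= 16 * 15 * fact(14)
= 16 * 15 * 14 * fact(13)
= 16 * 15 * 14 * 13 * fact(12)
= 16 * 15 * 14 * 13 * 12 * fact(11)
= 16 * 15 * 14 * 13 * 12 * 11 * fact(10)
= 16 * 15 * 14 * 13 * 12 * 11 * 10 * fact(9)
= 16 * 15 * 14 * 13 * 12 * 11 * 10 * 9 * fact(8)
= 16 * 15 * 14 * 13 * 12 * 11 * 10 * 9 * 8 * fact(7)
= 16 * 15 * 14 * 13 * 12 * 11 * 10 * 9 * 8 * 7 * fact(6)
= 16 * 15 * 14 * 13 * 12 * 11 * 10 * 9 * 8 * 7 * 6 * fact(5)
= 16 * 15 * 14 * 13 * 12 * 11 * 10 * 9 * 8 * 7 * 6 * 5 * fact(4)
= 16 * 15 * 14 * 13 * 12 * 11 * 10 * 9 * 8 * 7 * 6 * 5 * 4 * fact(3)
= 16 * 15 * 14 * 13 * 12 * 11 * 10 * 9 * 8 * 7 * 6 * 5 * 4 * 3 * fact(2)
= 16 * 15 * 14 * 13 * 12 * 11 * 10 * 9 * 8 * 7 * 6 * 5 * 4 * 3 * 2 * fact(1)
= 16 * 15 * 14 * 13 * 12 * 11 * 10 * 9 * 8 * 7 * 6 * 5 * 4 * 3 * 2 * 1
= 20922789888000

20922789888000


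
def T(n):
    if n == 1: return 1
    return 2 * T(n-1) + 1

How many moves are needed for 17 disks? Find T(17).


T(17) = 2 * T(16) + 1
T(16) = 2 * T(15) + 1
T(15) = 2 * T(14) + 1
T(14) = 2 * T(13) + 1
T(13) = 2 * T(12) + 1
T(12) = 2 * T(11) + 1
T(11) = 2 * T(10) + 1
T(10) = 2 * T(9) + 1
T(9) = 2 * T(8) + 1
T(8) = 2 * T(7) + 1
T(7) = 2 * T(6) + 1
T(6) = 2 * T(5) + 1
T(5) = 2 * T(4) + 1
T(4) = 2 * T(3) + 1
T(3) = 2 * T(2) + 1
T(2) = 2 * T(1) + 1
T(1) = 1  (base case)
T(2) = 2 * 1 + 1 = 3
T(3) = 2 * 3 + 1 = 7
T(4) = 2 * 7 + 1 = 15
T(5) = 2 * 15 + 1 = 31
T(6) = 2 * 31 + 1 = 63
T(7) = 2 * 63 + 1 = 127
T(8) = 2 * 127 + 1 = 255
T(9) = 2 * 255 + 1 = 511
T(10) = 2 * 511 + 1 = 1023
T(11) = 2 * 1023 + 1 = 2047
T(12) = 2 * 2047 + 1 = 4095
T(13) = 2 * 4095 + 1 = 8191
T(14) = 2 * 8191 + 1 = 16383
T(15) = 2 * 16383 + 1 = 32767
T(16) = 2 * 32767 + 1 = 65535
T(17) = 2 * 65535 + 1 = 131071

131071


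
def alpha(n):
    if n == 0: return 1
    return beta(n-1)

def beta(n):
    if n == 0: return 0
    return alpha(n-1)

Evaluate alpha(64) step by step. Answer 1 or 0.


alpha(64) = beta(63)
beta(63) = alpha(62)
alpha(62) = beta(61)
beta(61) = alpha(60)
alpha(60) = beta(59)
beta(59) = alpha(58)
alpha(58) = beta(57)
beta(57) = alpha(56)
alpha(56) = beta(55)
beta(55) = alpha(54)
alpha(54) = beta(53)
beta(53) = alpha(52)
alpha(52) = beta(51)
beta(51) = alpha(50)
alpha(50) = beta(49)
beta(49) = alpha(48)
alpha(48) = beta(47)
beta(47) = alpha(46)
alpha(46) = beta(45)
beta(45) = alpha(44)
alpha(44) = beta(43)
beta(43) = alpha(42)
alpha(42) = beta(41)
beta(41) = alpha(40)
alpha(40) = beta(39)
beta(39) = alpha(38)
alpha(38) = beta(37)
beta(37) = alpha(36)
alpha(36) = beta(35)
beta(35) = alpha(34)
alpha(34) = beta(33)
beta(33) = alpha(32)
alpha(32) = beta(31)
beta(31) = alpha(30)
alpha(30) = beta(29)
beta(29) = alpha(28)
alpha(28) = beta(27)
beta(27) = alpha(26)
alpha(26) = beta(25)
beta(25) = alpha(24)
alpha(24) = beta(23)
beta(23) = alpha(22)
alpha(22) = beta(21)
beta(21) = alpha(20)
alpha(20) = beta(19)
beta(19) = alpha(18)
alpha(18) = beta(17)
beta(17) = alpha(16)
alpha(16) = beta(15)
beta(15) = alpha(14)
alpha(14) = beta(13)
beta(13) = alpha(12)
alpha(12) = beta(11)
beta(11) = alpha(10)
alpha(10) = beta(9)
beta(9) = alpha(8)
alpha(8) = beta(7)
beta(7) = alpha(6)
alpha(6) = beta(5)
beta(5) = alpha(4)
alpha(4) = beta(3)
beta(3) = alpha(2)
alpha(2) = beta(1)
beta(1) = alpha(0)
alpha(0) = 1  (base case)
Result: 1

1


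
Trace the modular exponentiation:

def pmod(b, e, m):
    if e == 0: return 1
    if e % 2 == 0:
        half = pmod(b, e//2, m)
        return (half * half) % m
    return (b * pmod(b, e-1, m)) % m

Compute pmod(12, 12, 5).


pmod(12, 12, 5): e is even, compute pmod(12, 6, 5)
  pmod(12, 6, 5): e is even, compute pmod(12, 3, 5)
    pmod(12, 3, 5): e is odd, compute pmod(12, 2, 5)
      pmod(12, 2, 5): e is even, compute pmod(12, 1, 5)
        pmod(12, 1, 5): e is odd, compute pmod(12, 0, 5)
          pmod(12, 0, 5) = 1
        (12 * 1) % 5 = 2
      half=2, (2*2) % 5 = 4
    (12 * 4) % 5 = 3
  half=3, (3*3) % 5 = 4
half=4, (4*4) % 5 = 1

1


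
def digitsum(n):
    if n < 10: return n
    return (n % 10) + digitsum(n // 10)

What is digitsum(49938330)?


digitsum(49938330) = 0 + digitsum(4993833)
digitsum(4993833) = 3 + digitsum(499383)
digitsum(499383) = 3 + digitsum(49938)
digitsum(49938) = 8 + digitsum(4993)
digitsum(4993) = 3 + digitsum(499)
digitsum(499) = 9 + digitsum(49)
digitsum(49) = 9 + digitsum(4)
digitsum(4) = 4  (base case)
Total: 0 + 3 + 3 + 8 + 3 + 9 + 9 + 4 = 39

39


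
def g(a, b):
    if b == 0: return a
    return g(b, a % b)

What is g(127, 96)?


g(127, 96) = g(96, 31)
g(96, 31) = g(31, 3)
g(31, 3) = g(3, 1)
g(3, 1) = g(1, 0)
g(1, 0) = 1  (base case)

1
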